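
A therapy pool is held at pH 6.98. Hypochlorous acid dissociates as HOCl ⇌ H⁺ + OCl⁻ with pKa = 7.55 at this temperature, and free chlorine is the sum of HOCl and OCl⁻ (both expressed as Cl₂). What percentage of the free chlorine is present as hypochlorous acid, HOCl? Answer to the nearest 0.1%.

78.8%

[OCl⁻]/[HOCl] = 10^(pH − pKa) = 10^(6.98 − 7.55) = 10^-0.57 = 0.2692.
Fraction as HOCl = 1 / (1 + 0.2692) = 0.7879.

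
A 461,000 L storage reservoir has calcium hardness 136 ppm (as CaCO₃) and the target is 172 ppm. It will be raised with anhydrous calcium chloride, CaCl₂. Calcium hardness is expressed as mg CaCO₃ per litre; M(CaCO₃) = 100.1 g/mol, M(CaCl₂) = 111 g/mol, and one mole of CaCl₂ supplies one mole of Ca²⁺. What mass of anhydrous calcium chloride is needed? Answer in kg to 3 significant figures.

18.4 kg

Hardness to add: (172 − 136) = 36 mg/L as CaCO₃ × 461,000 L = 16,600 g as CaCO₃.
Moles of Ca²⁺ (1 mol Ca²⁺ ≡ 1 mol CaCO₃): 16,600 / 100.1 g/mol = 165.8 mol.
Mass of CaCl₂: 165.8 × 111 = 18,400 g.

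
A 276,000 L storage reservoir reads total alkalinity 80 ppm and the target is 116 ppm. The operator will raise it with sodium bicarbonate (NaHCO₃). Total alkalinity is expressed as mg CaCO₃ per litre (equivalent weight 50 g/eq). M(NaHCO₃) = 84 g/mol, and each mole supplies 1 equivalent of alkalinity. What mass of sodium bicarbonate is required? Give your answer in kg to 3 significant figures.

Alkalinity to add: (116 − 80) = 36 mg/L as CaCO₃ × 276,000 L = 9936 g as CaCO₃.
Equivalents: 9936 g ÷ 50 g/eq = 198.7 eq.
NaHCO₃ supplies 1 eq per mole → 198.7 mol.
Mass: 198.7 mol × 84 g/mol = 16,690 g.

16.7 kg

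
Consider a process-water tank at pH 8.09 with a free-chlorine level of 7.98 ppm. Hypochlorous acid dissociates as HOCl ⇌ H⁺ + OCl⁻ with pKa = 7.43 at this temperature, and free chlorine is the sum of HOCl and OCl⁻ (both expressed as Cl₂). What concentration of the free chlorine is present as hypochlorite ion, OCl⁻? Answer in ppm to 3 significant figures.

6.55 ppm

[OCl⁻]/[HOCl] = 10^(pH − pKa) = 10^(8.09 − 7.43) = 10^0.66 = 4.571.
Fraction as HOCl = 1 / (1 + 4.571) = 0.1795.
OCl⁻ = (1 − 0.1795) × 7.98 ppm = 6.548 ppm.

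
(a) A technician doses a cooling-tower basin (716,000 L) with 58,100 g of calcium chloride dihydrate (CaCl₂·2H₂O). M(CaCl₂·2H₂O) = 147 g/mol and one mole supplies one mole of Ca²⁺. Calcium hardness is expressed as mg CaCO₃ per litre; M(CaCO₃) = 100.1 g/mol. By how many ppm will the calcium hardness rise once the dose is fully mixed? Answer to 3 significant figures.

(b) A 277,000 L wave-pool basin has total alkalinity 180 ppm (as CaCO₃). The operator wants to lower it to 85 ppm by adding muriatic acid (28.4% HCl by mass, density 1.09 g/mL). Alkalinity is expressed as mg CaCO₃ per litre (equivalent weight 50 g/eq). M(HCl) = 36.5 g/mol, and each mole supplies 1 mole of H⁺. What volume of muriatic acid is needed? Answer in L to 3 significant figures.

(a) 55.3 ppm; (b) 62.1 L

(a) Moles of Ca²⁺: 58,100 g ÷ 147 g/mol = 395.2 mol.
(a) As CaCO₃: 395.2 mol × 100.1 g/mol = 39,560 g.
(a) Rise: 39,560 g / 716,000 L × 1000 = 55.26 mg/L.

(b) Alkalinity to neutralize: (180 − 85) = 95 mg/L as CaCO₃ × 277,000 L = 26,320 g as CaCO₃.
(b) Equivalents of H⁺ required: 26,320 ÷ 50 g/eq = 526.3 eq = 526.3 mol HCl.
(b) Mass of HCl: 526.3 × 36.5 = 19,210 g.
(b) Mass of 28.4% solution: 19,210 / 0.284 = 67,640 g.
(b) Volume: 67,640 g ÷ 1.09 g/mL = 62,060 mL.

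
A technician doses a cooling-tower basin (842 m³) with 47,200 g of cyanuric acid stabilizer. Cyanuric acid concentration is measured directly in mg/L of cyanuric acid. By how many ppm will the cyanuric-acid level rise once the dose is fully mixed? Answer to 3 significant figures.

56.1 ppm

Volume: 842 m³ = 842,000 L.
Rise: 47,200 g / 842,000 L × 1000 = 56.06 mg/L.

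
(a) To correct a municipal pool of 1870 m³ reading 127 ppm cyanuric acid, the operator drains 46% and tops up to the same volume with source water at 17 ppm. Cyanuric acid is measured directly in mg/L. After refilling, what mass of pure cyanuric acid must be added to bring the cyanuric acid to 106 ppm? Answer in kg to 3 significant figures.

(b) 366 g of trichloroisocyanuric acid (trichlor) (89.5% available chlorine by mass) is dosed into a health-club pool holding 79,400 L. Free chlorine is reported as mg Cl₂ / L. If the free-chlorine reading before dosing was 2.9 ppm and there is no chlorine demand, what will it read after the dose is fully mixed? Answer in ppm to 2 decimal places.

(a) Volume: 1870 m³ = 1,870,000 L.
(a) After draining 46% and refilling: 127 × 0.54 + 17 × 0.46 = 76.4 ppm.
(a) Deficit to target: 106 − 76.4 = 29.6 mg/L.
(a) Mass: 29.6 mg/L × 1,870,000 L = 55,350 g cyanuric acid.

(b) Available chlorine delivered: 366 g × 0.895 = 327.6 g as Cl₂.
(b) Concentration rise: 327.6 g / 79,400 L = 4.126 mg/L = 4.13 ppm.
(b) Final FC: 2.9 + 4.13 = 7.03 ppm.

(a) 55.4 kg; (b) 7.03 ppm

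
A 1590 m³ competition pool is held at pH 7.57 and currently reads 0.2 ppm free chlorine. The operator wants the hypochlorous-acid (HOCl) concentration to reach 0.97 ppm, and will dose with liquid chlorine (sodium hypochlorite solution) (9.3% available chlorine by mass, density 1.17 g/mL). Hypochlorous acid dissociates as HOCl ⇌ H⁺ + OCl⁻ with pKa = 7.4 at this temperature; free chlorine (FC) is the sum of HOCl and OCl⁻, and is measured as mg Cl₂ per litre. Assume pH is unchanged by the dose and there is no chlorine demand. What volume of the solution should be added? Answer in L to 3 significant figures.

32.2 L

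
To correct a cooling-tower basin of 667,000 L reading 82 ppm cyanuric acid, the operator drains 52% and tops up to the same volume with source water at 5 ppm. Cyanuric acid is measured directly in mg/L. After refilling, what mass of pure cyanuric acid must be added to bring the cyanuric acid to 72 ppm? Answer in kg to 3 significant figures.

20.0 kg

After draining 52% and refilling: 82 × 0.48 + 5 × 0.52 = 41.96 ppm.
Deficit to target: 72 − 41.96 = 30.04 mg/L.
Mass: 30.04 mg/L × 667,000 L = 20,040 g cyanuric acid.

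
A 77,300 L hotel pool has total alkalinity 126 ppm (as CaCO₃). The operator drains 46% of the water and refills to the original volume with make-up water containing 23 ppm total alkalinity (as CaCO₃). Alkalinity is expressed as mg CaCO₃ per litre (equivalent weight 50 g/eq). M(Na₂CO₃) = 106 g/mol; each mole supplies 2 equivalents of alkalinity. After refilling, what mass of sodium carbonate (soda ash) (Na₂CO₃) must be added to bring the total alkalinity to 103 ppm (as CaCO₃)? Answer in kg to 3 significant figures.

After draining 46% and refilling: 126 × 0.54 + 23 × 0.46 = 78.62 ppm.
Deficit to target: 103 − 78.62 = 24.38 mg/L.
As CaCO₃: 24.38 mg/L × 77,300 L = 1885 g; ÷ 50 g/eq ÷ 2 = 18.85 mol Na₂CO₃.
Mass: 18.85 × 106 = 1998 g.

2.00 kg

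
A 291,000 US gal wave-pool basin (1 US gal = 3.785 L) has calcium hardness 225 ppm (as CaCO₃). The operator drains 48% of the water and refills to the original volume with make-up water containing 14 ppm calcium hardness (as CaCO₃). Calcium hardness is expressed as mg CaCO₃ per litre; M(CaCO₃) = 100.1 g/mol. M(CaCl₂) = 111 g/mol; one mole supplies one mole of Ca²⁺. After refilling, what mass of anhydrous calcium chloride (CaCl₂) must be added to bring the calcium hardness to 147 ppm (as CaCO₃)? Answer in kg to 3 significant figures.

28.4 kg

Volume: 291,000 US gal × 3.785 L/gal = 1,101,435 L.
After draining 48% and refilling: 225 × 0.52 + 14 × 0.48 = 123.72 ppm.
Deficit to target: 147 − 123.72 = 23.28 mg/L.
As CaCO₃: 23.28 mg/L × 1,101,435 L = 25,640 g; ÷ 100.1 = 256.2 mol Ca²⁺.
Mass: 256.2 × 111 = 28,430 g.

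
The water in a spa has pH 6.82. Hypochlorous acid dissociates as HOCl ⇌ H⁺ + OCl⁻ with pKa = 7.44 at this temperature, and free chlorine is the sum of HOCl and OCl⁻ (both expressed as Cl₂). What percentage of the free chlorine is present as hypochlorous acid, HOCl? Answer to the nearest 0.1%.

[OCl⁻]/[HOCl] = 10^(pH − pKa) = 10^(6.82 − 7.44) = 10^-0.62 = 0.2399.
Fraction as HOCl = 1 / (1 + 0.2399) = 0.8065.

80.7%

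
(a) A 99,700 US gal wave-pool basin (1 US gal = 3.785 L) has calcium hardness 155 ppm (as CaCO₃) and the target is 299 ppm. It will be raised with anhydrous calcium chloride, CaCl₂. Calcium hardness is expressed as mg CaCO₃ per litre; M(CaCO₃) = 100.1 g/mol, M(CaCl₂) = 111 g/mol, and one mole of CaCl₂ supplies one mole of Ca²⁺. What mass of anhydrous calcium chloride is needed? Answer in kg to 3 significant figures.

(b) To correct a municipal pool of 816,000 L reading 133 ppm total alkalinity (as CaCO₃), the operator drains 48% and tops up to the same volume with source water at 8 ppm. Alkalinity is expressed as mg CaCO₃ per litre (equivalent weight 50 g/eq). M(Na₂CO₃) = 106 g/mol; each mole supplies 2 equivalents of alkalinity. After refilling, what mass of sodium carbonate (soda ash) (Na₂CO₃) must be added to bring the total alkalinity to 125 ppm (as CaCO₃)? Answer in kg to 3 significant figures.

(a) 60.3 kg; (b) 45.0 kg

(a) Volume: 99,700 US gal × 3.785 L/gal = 377,364 L.
(a) Hardness to add: (299 − 155) = 144 mg/L as CaCO₃ × 377,364 L = 54,340 g as CaCO₃.
(a) Moles of Ca²⁺ (1 mol Ca²⁺ ≡ 1 mol CaCO₃): 54,340 / 100.1 g/mol = 542.9 mol.
(a) Mass of CaCl₂: 542.9 × 111 = 60,260 g.

(b) After draining 48% and refilling: 133 × 0.52 + 8 × 0.48 = 73 ppm.
(b) Deficit to target: 125 − 73 = 52 mg/L.
(b) As CaCO₃: 52 mg/L × 816,000 L = 42,430 g; ÷ 50 g/eq ÷ 2 = 424.3 mol Na₂CO₃.
(b) Mass: 424.3 × 106 = 44,980 g.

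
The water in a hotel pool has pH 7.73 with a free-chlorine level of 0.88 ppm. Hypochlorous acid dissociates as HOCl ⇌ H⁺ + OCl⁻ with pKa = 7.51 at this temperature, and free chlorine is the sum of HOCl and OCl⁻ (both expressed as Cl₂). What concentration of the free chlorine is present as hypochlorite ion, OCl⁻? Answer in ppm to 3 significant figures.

[OCl⁻]/[HOCl] = 10^(pH − pKa) = 10^(7.73 − 7.51) = 10^0.22 = 1.66.
Fraction as HOCl = 1 / (1 + 1.66) = 0.376.
OCl⁻ = (1 − 0.376) × 0.88 ppm = 0.5491 ppm.

0.549 ppm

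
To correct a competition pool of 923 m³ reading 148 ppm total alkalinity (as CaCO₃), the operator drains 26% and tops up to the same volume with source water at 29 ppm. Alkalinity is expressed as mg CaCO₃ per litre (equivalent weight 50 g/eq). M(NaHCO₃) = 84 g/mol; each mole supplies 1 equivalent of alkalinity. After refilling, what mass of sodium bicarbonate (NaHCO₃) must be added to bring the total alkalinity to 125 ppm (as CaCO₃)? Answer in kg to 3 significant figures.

Volume: 923 m³ = 923,000 L.
After draining 26% and refilling: 148 × 0.74 + 29 × 0.26 = 117.06 ppm.
Deficit to target: 125 − 117.06 = 7.94 mg/L.
As CaCO₃: 7.94 mg/L × 923,000 L = 7329 g; ÷ 50 g/eq ÷ 1 = 146.6 mol NaHCO₃.
Mass: 146.6 × 84 = 12,310 g.

12.3 kg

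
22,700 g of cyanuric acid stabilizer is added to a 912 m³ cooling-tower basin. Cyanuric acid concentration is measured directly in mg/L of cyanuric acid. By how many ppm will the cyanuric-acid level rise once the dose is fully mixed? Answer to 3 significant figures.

24.9 ppm

Volume: 912 m³ = 912,000 L.
Rise: 22,700 g / 912,000 L × 1000 = 24.89 mg/L.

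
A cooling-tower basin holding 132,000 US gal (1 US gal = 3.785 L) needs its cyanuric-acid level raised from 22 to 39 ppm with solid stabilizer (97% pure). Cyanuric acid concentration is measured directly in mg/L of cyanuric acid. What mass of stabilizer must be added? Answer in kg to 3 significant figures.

Volume: 132,000 US gal × 3.785 L/gal = 499,620 L.
CYA to add: (39 − 22) = 17 mg/L × 499,620 L = 8494 g cyanuric acid.
At 97% purity: 8494 / 0.97 = 8756 g product.

8.76 kg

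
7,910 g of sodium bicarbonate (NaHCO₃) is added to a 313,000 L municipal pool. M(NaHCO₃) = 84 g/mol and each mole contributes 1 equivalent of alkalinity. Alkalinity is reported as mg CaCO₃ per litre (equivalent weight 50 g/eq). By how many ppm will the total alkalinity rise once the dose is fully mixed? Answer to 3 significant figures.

Moles of NaHCO₃: 7,910 g ÷ 84 g/mol = 94.17 mol → 94.17 eq of alkalinity.
As CaCO₃: 94.17 eq × 50 g/eq = 4708 g.
Rise: 4708 g / 313,000 L × 1000 = 15.04 mg/L.

15.0 ppm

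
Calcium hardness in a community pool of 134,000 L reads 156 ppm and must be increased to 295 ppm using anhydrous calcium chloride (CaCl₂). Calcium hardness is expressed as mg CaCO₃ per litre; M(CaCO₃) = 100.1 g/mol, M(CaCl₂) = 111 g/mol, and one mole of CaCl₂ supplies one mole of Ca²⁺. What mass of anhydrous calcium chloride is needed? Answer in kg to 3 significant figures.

20.7 kg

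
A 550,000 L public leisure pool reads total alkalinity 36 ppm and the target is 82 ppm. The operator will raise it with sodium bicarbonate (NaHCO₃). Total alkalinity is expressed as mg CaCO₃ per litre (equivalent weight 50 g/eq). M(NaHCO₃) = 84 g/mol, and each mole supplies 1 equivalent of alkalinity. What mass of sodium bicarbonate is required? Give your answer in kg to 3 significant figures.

42.5 kg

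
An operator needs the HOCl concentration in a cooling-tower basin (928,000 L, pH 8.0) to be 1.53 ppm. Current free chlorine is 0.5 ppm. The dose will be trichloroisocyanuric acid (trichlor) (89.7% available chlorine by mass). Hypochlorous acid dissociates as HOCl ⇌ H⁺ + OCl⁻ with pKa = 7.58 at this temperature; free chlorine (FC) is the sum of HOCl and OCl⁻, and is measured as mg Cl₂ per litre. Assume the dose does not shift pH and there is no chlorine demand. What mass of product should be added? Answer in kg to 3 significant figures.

5.23 kg

[OCl⁻]/[HOCl] = 10^(pH − pKa) = 10^(8.0 − 7.58) = 2.63; fraction as HOCl = 1/(1 + 2.63) = 0.2755.
Free chlorine required for 1.53 ppm HOCl: 1.53 / 0.2755 = 5.554 ppm.
FC to add: 5.554 − 0.5 = 5.054 mg/L as Cl₂.
Cl₂ equivalent: 5.054 mg/L × 928,000 L = 4690 g.
Product at 89.7% available Cl: 4690 / 0.897 = 5229 g.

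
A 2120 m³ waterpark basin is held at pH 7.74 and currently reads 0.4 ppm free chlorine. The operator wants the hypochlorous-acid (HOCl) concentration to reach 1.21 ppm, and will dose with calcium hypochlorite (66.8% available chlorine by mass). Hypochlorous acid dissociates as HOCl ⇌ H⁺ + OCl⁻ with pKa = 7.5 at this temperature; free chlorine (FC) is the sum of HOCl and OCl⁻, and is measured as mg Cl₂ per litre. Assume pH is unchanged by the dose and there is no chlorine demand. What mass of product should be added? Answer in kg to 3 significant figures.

9.24 kg

Volume: 2120 m³ = 2,120,000 L.
[OCl⁻]/[HOCl] = 10^(pH − pKa) = 10^(7.74 − 7.5) = 1.738; fraction as HOCl = 1/(1 + 1.738) = 0.3653.
Free chlorine required for 1.21 ppm HOCl: 1.21 / 0.3653 = 3.313 ppm.
FC to add: 3.313 − 0.4 = 2.913 mg/L as Cl₂.
Cl₂ equivalent: 2.913 mg/L × 2,120,000 L = 6175 g.
Product at 66.8% available Cl: 6175 / 0.668 = 9244 g.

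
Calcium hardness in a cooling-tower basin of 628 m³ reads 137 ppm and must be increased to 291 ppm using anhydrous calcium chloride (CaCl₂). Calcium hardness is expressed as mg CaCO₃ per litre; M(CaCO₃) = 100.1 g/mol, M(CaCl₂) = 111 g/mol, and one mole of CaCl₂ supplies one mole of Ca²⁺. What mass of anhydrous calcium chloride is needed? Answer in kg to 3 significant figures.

107 kg

Volume: 628 m³ = 628,000 L.
Hardness to add: (291 − 137) = 154 mg/L as CaCO₃ × 628,000 L = 96,710 g as CaCO₃.
Moles of Ca²⁺ (1 mol Ca²⁺ ≡ 1 mol CaCO₃): 96,710 / 100.1 g/mol = 966.2 mol.
Mass of CaCl₂: 966.2 × 111 = 107,200 g.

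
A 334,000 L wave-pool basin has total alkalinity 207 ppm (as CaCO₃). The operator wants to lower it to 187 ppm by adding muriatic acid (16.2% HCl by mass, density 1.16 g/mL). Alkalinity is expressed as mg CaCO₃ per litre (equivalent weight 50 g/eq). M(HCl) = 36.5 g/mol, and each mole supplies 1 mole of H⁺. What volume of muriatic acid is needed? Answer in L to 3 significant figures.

25.9 L

Alkalinity to neutralize: (207 − 187) = 20 mg/L as CaCO₃ × 334,000 L = 6680 g as CaCO₃.
Equivalents of H⁺ required: 6680 ÷ 50 g/eq = 133.6 eq = 133.6 mol HCl.
Mass of HCl: 133.6 × 36.5 = 4876 g.
Mass of 16.2% solution: 4876 / 0.162 = 30,100 g.
Volume: 30,100 g ÷ 1.16 g/mL = 25,950 mL.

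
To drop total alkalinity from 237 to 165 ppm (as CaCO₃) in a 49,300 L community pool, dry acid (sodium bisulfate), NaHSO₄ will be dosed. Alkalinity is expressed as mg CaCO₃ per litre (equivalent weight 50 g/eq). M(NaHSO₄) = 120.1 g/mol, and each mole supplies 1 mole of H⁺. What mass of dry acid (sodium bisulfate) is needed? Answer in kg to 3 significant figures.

8.53 kg

Alkalinity to neutralize: (237 − 165) = 72 mg/L as CaCO₃ × 49,300 L = 3550 g as CaCO₃.
Equivalents of H⁺ required: 3550 ÷ 50 g/eq = 70.99 eq = 70.99 mol NaHSO₄.
Mass of NaHSO₄: 70.99 × 120.1 = 8526 g.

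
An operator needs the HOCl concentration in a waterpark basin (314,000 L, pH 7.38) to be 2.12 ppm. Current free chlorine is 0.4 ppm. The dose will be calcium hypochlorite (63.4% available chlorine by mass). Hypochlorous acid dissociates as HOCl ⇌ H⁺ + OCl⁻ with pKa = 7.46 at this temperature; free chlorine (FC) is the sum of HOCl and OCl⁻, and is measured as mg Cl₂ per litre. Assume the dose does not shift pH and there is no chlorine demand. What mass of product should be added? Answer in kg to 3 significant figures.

1.73 kg

[OCl⁻]/[HOCl] = 10^(pH − pKa) = 10^(7.38 − 7.46) = 0.8318; fraction as HOCl = 1/(1 + 0.8318) = 0.5459.
Free chlorine required for 2.12 ppm HOCl: 2.12 / 0.5459 = 3.883 ppm.
FC to add: 3.883 − 0.4 = 3.483 mg/L as Cl₂.
Cl₂ equivalent: 3.483 mg/L × 314,000 L = 1094 g.
Product at 63.4% available Cl: 1094 / 0.634 = 1725 g.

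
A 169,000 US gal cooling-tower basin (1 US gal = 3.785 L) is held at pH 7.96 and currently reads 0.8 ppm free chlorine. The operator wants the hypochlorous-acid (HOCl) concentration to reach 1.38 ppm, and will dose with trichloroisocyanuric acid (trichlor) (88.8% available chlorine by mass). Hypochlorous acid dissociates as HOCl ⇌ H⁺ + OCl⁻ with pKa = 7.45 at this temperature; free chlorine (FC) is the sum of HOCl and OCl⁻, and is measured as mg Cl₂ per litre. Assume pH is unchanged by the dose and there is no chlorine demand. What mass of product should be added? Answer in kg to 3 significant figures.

Volume: 169,000 US gal × 3.785 L/gal = 639,665 L.
[OCl⁻]/[HOCl] = 10^(pH − pKa) = 10^(7.96 − 7.45) = 3.236; fraction as HOCl = 1/(1 + 3.236) = 0.2361.
Free chlorine required for 1.38 ppm HOCl: 1.38 / 0.2361 = 5.846 ppm.
FC to add: 5.846 − 0.8 = 5.046 mg/L as Cl₂.
Cl₂ equivalent: 5.046 mg/L × 639,665 L = 3227 g.
Product at 88.8% available Cl: 3227 / 0.888 = 3635 g.

3.63 kg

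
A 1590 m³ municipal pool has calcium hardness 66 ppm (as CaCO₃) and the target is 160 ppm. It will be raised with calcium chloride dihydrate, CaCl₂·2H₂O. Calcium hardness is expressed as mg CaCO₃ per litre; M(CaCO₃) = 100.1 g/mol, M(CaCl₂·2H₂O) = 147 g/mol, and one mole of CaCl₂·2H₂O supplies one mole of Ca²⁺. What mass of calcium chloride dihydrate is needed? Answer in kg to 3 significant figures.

219 kg

Volume: 1590 m³ = 1,590,000 L.
Hardness to add: (160 − 66) = 94 mg/L as CaCO₃ × 1,590,000 L = 149,500 g as CaCO₃.
Moles of Ca²⁺ (1 mol Ca²⁺ ≡ 1 mol CaCO₃): 149,500 / 100.1 g/mol = 1493 mol.
Mass of CaCl₂·2H₂O: 1493 × 147 = 219,500 g.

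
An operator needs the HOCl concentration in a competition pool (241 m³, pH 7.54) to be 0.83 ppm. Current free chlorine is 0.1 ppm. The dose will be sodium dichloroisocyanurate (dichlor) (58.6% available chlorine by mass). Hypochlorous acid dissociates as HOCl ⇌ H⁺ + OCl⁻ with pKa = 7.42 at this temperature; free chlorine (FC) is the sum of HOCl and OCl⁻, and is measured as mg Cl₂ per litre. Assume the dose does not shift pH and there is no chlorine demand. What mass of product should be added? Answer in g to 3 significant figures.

Volume: 241 m³ = 241,000 L.
[OCl⁻]/[HOCl] = 10^(pH − pKa) = 10^(7.54 − 7.42) = 1.318; fraction as HOCl = 1/(1 + 1.318) = 0.4314.
Free chlorine required for 0.83 ppm HOCl: 0.83 / 0.4314 = 1.924 ppm.
FC to add: 1.924 − 0.1 = 1.824 mg/L as Cl₂.
Cl₂ equivalent: 1.824 mg/L × 241,000 L = 439.6 g.
Product at 58.6% available Cl: 439.6 / 0.586 = 750.2 g.

750 g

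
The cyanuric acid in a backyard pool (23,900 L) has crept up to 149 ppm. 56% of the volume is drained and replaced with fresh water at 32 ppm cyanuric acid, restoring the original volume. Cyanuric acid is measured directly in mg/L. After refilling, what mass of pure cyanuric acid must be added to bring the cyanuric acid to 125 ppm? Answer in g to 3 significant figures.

992 g

After draining 56% and refilling: 149 × 0.44 + 32 × 0.56 = 83.48 ppm.
Deficit to target: 125 − 83.48 = 41.52 mg/L.
Mass: 41.52 mg/L × 23,900 L = 992.3 g cyanuric acid.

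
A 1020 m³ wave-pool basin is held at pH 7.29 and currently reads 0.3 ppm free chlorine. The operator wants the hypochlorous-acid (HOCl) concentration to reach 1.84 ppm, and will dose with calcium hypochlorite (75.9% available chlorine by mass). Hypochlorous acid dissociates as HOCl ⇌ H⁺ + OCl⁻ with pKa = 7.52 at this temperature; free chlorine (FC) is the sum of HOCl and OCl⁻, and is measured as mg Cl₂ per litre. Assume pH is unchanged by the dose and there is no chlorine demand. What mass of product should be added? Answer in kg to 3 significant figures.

3.53 kg

Volume: 1020 m³ = 1,020,000 L.
[OCl⁻]/[HOCl] = 10^(pH − pKa) = 10^(7.29 − 7.52) = 0.5888; fraction as HOCl = 1/(1 + 0.5888) = 0.6294.
Free chlorine required for 1.84 ppm HOCl: 1.84 / 0.6294 = 2.923 ppm.
FC to add: 2.923 − 0.3 = 2.623 mg/L as Cl₂.
Cl₂ equivalent: 2.623 mg/L × 1,020,000 L = 2676 g.
Product at 75.9% available Cl: 2676 / 0.759 = 3526 g.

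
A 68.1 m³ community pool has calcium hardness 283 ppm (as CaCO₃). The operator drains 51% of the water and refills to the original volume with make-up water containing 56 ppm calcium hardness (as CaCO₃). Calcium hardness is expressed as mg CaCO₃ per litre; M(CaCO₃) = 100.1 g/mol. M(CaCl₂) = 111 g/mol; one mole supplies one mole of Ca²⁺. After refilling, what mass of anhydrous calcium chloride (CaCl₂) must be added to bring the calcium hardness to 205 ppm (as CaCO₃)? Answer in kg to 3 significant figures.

2.85 kg

Volume: 68.1 m³ = 68,100 L.
After draining 51% and refilling: 283 × 0.49 + 56 × 0.51 = 167.23 ppm.
Deficit to target: 205 − 167.23 = 37.77 mg/L.
As CaCO₃: 37.77 mg/L × 68,100 L = 2572 g; ÷ 100.1 = 25.7 mol Ca²⁺.
Mass: 25.7 × 111 = 2852 g.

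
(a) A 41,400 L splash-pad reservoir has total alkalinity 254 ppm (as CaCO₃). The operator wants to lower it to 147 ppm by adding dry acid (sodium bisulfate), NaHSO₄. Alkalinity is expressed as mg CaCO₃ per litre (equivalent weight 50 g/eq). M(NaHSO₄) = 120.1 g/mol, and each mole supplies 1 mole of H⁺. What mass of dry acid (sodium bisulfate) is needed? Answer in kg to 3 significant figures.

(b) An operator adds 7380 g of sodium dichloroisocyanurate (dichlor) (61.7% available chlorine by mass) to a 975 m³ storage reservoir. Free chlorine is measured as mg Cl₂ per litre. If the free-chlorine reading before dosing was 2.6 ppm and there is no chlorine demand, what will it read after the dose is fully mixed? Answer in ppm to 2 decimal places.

(a) Alkalinity to neutralize: (254 − 147) = 107 mg/L as CaCO₃ × 41,400 L = 4430 g as CaCO₃.
(a) Equivalents of H⁺ required: 4430 ÷ 50 g/eq = 88.6 eq = 88.6 mol NaHSO₄.
(a) Mass of NaHSO₄: 88.6 × 120.1 = 10,640 g.

(b) Volume: 975 m³ = 975,000 L.
(b) Available chlorine delivered: 7380 g × 0.617 = 4553 g as Cl₂.
(b) Concentration rise: 4553 g / 975,000 L = 4.67 mg/L = 4.67 ppm.
(b) Final FC: 2.6 + 4.67 = 7.27 ppm.

(a) 10.6 kg; (b) 7.27 ppm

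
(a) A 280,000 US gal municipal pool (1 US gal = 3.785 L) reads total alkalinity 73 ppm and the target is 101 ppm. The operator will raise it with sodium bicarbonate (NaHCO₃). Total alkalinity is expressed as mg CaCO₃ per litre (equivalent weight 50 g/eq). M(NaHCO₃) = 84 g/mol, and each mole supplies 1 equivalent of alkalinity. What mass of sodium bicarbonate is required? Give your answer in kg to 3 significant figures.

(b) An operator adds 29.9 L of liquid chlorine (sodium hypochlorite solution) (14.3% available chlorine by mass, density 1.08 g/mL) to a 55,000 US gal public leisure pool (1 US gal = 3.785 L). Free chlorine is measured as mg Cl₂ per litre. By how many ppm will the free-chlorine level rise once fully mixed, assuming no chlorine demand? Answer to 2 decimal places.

(a) Volume: 280,000 US gal × 3.785 L/gal = 1,059,800 L.
(a) Alkalinity to add: (101 − 73) = 28 mg/L as CaCO₃ × 1,059,800 L = 29,670 g as CaCO₃.
(a) Equivalents: 29,670 g ÷ 50 g/eq = 593.5 eq.
(a) NaHCO₃ supplies 1 eq per mole → 593.5 mol.
(a) Mass: 593.5 mol × 84 g/mol = 49,850 g.

(b) Volume: 55,000 US gal × 3.785 L/gal = 208,175 L.
(b) Mass of solution: 29.9 L × 1000 mL/L × 1.08 g/mL = 32,290 g.
(b) Available chlorine delivered: 32,290 g × 0.143 = 4618 g as Cl₂.
(b) Concentration rise: 4618 g / 208,175 L = 22.18 mg/L = 22.18 ppm.

(a) 49.9 kg; (b) 22.18 ppm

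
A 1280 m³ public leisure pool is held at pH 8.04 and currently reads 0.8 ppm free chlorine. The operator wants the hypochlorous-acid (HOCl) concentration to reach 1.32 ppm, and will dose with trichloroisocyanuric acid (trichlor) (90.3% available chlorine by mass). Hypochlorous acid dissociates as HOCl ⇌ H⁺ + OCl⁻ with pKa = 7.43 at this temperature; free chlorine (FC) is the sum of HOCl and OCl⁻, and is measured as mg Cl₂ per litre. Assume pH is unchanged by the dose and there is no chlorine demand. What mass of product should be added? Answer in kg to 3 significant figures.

8.36 kg

Volume: 1280 m³ = 1,280,000 L.
[OCl⁻]/[HOCl] = 10^(pH − pKa) = 10^(8.04 − 7.43) = 4.074; fraction as HOCl = 1/(1 + 4.074) = 0.1971.
Free chlorine required for 1.32 ppm HOCl: 1.32 / 0.1971 = 6.697 ppm.
FC to add: 6.697 − 0.8 = 5.897 mg/L as Cl₂.
Cl₂ equivalent: 5.897 mg/L × 1,280,000 L = 7549 g.
Product at 90.3% available Cl: 7549 / 0.903 = 8360 g.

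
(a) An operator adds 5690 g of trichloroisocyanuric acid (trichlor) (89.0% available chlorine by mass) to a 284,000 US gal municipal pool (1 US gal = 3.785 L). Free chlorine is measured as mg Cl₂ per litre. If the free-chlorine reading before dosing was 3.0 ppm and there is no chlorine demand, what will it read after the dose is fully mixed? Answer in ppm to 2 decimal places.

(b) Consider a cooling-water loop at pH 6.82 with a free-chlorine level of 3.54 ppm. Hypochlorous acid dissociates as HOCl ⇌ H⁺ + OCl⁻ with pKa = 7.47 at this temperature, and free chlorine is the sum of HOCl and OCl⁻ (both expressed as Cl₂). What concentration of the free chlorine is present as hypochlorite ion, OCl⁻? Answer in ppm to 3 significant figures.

(a) Volume: 284,000 US gal × 3.785 L/gal = 1,074,940 L.
(a) Available chlorine delivered: 5690 g × 0.89 = 5064 g as Cl₂.
(a) Concentration rise: 5064 g / 1,074,940 L = 4.711 mg/L = 4.71 ppm.
(a) Final FC: 3.0 + 4.71 = 7.71 ppm.

(b) [OCl⁻]/[HOCl] = 10^(pH − pKa) = 10^(6.82 − 7.47) = 10^-0.65 = 0.2239.
(b) Fraction as HOCl = 1 / (1 + 0.2239) = 0.8171.
(b) OCl⁻ = (1 − 0.8171) × 3.54 ppm = 0.6475 ppm.

(a) 7.71 ppm; (b) 0.648 ppm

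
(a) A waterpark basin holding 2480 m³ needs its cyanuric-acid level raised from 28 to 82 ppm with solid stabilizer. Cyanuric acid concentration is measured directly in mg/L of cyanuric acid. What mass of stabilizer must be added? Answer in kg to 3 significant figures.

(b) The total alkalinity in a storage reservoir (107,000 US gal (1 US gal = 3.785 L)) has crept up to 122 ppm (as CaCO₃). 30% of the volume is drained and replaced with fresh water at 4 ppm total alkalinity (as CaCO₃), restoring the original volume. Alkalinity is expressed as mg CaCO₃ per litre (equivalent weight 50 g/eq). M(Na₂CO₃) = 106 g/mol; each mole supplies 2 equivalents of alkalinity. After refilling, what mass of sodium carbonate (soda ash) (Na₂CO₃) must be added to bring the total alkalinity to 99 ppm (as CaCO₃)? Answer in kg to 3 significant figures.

(a) 134 kg; (b) 5.32 kg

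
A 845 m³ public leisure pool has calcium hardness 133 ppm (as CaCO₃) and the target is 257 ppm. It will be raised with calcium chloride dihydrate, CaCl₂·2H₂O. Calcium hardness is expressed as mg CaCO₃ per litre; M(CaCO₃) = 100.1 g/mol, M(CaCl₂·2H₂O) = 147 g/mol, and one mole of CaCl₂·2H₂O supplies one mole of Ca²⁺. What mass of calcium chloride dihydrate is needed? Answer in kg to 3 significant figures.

Volume: 845 m³ = 845,000 L.
Hardness to add: (257 − 133) = 124 mg/L as CaCO₃ × 845,000 L = 104,800 g as CaCO₃.
Moles of Ca²⁺ (1 mol Ca²⁺ ≡ 1 mol CaCO₃): 104,800 / 100.1 g/mol = 1047 mol.
Mass of CaCl₂·2H₂O: 1047 × 147 = 153,900 g.

154 kg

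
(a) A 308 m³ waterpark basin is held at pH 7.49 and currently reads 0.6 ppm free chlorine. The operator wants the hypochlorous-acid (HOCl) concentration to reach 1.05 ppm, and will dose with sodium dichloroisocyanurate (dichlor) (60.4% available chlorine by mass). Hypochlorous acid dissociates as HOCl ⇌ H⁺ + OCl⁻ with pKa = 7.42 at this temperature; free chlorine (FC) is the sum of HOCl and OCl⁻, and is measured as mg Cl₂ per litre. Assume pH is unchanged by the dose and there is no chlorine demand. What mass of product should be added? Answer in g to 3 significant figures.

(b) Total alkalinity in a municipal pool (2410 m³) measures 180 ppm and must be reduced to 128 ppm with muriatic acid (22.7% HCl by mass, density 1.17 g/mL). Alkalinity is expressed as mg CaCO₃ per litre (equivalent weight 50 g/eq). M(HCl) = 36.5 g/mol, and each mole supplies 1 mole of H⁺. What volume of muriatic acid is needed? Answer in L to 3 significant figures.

(a) Volume: 308 m³ = 308,000 L.
(a) [OCl⁻]/[HOCl] = 10^(pH − pKa) = 10^(7.49 − 7.42) = 1.175; fraction as HOCl = 1/(1 + 1.175) = 0.4598.
(a) Free chlorine required for 1.05 ppm HOCl: 1.05 / 0.4598 = 2.284 ppm.
(a) FC to add: 2.284 − 0.6 = 1.684 mg/L as Cl₂.
(a) Cl₂ equivalent: 1.684 mg/L × 308,000 L = 518.6 g.
(a) Product at 60.4% available Cl: 518.6 / 0.604 = 858.5 g.

(b) Volume: 2410 m³ = 2,410,000 L.
(b) Alkalinity to neutralize: (180 − 128) = 52 mg/L as CaCO₃ × 2,410,000 L = 125,300 g as CaCO₃.
(b) Equivalents of H⁺ required: 125,300 ÷ 50 g/eq = 2506 eq = 2506 mol HCl.
(b) Mass of HCl: 2506 × 36.5 = 91,480 g.
(b) Mass of 22.7% solution: 91,480 / 0.227 = 403,000 g.
(b) Volume: 403,000 g ÷ 1.17 g/mL = 344,500 mL.

(a) 859 g; (b) 344 L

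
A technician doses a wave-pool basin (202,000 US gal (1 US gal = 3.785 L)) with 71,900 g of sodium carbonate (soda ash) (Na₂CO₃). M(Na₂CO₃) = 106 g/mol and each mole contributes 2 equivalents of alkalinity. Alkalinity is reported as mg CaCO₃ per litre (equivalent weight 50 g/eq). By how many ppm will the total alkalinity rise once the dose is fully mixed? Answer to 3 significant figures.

Volume: 202,000 US gal × 3.785 L/gal = 764,570 L.
Moles of Na₂CO₃: 71,900 g ÷ 106 g/mol = 678.3 mol → 1357 eq of alkalinity.
As CaCO₃: 1357 eq × 50 g/eq = 67,830 g.
Rise: 67,830 g / 764,570 L × 1000 = 88.72 mg/L.

88.7 ppm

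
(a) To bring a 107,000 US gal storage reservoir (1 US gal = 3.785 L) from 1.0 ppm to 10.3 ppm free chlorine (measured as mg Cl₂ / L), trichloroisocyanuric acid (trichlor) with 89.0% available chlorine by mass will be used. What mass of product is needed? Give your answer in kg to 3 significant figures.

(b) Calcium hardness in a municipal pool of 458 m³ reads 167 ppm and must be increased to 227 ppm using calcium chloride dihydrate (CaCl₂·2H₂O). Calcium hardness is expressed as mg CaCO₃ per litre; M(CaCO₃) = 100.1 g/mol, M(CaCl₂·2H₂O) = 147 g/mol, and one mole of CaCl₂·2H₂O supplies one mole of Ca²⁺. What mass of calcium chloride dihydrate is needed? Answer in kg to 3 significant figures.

(a) 4.23 kg; (b) 40.4 kg

(a) Volume: 107,000 US gal × 3.785 L/gal = 404,995 L.
(a) Chlorine deficit: 10.3 − 1.0 = 9.3 ppm = 9.3 mg/L as Cl₂.
(a) Cl₂ equivalent needed: 9.3 mg/L × 404,995 L = 3,766,000 mg = 3766 g.
(a) Product at 89.0% available chlorine: 3766 / 0.89 = 4232 g.

(b) Volume: 458 m³ = 458,000 L.
(b) Hardness to add: (227 − 167) = 60 mg/L as CaCO₃ × 458,000 L = 27,480 g as CaCO₃.
(b) Moles of Ca²⁺ (1 mol Ca²⁺ ≡ 1 mol CaCO₃): 27,480 / 100.1 g/mol = 274.5 mol.
(b) Mass of CaCl₂·2H₂O: 274.5 × 147 = 40,360 g.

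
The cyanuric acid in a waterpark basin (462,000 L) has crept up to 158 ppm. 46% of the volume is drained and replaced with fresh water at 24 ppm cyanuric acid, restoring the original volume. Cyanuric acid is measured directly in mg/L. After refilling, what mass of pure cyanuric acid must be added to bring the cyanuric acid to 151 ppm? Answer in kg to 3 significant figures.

25.2 kg

After draining 46% and refilling: 158 × 0.54 + 24 × 0.46 = 96.36 ppm.
Deficit to target: 151 − 96.36 = 54.64 mg/L.
Mass: 54.64 mg/L × 462,000 L = 25,240 g cyanuric acid.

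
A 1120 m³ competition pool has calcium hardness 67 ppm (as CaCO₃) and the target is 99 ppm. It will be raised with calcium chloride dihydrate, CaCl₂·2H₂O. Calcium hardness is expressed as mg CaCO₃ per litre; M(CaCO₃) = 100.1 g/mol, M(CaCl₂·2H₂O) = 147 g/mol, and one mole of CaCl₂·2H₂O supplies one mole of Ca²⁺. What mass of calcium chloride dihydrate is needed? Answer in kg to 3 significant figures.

Volume: 1120 m³ = 1,120,000 L.
Hardness to add: (99 − 67) = 32 mg/L as CaCO₃ × 1,120,000 L = 35,840 g as CaCO₃.
Moles of Ca²⁺ (1 mol Ca²⁺ ≡ 1 mol CaCO₃): 35,840 / 100.1 g/mol = 358 mol.
Mass of CaCl₂·2H₂O: 358 × 147 = 52,630 g.

52.6 kg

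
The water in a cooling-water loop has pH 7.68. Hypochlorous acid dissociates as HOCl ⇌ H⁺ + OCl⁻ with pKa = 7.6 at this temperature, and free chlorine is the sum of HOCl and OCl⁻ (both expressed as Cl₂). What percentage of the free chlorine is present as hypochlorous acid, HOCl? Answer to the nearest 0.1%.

[OCl⁻]/[HOCl] = 10^(pH − pKa) = 10^(7.68 − 7.6) = 10^0.08 = 1.202.
Fraction as HOCl = 1 / (1 + 1.202) = 0.4541.

45.4%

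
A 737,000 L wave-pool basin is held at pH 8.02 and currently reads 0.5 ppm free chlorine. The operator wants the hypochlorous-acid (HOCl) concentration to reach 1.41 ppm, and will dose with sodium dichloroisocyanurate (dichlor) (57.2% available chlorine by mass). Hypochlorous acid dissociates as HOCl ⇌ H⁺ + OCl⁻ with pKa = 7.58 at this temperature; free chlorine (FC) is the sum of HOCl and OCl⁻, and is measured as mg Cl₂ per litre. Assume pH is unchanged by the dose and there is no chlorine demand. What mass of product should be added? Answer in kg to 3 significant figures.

6.18 kg

[OCl⁻]/[HOCl] = 10^(pH − pKa) = 10^(8.02 − 7.58) = 2.754; fraction as HOCl = 1/(1 + 2.754) = 0.2664.
Free chlorine required for 1.41 ppm HOCl: 1.41 / 0.2664 = 5.293 ppm.
FC to add: 5.293 − 0.5 = 4.793 mg/L as Cl₂.
Cl₂ equivalent: 4.793 mg/L × 737,000 L = 3533 g.
Product at 57.2% available Cl: 3533 / 0.572 = 6176 g.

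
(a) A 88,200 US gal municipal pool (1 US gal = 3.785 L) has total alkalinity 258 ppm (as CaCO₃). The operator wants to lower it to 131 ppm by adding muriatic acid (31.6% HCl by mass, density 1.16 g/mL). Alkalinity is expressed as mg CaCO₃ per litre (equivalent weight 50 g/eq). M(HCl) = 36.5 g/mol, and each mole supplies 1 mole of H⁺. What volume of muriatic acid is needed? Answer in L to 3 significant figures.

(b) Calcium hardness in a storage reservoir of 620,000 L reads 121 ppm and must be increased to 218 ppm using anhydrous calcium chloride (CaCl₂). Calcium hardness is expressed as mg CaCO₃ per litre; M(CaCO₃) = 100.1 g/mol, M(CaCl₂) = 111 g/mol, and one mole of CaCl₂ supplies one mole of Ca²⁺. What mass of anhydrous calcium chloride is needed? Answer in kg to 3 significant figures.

(a) 84.4 L; (b) 66.7 kg

(a) Volume: 88,200 US gal × 3.785 L/gal = 333,837 L.
(a) Alkalinity to neutralize: (258 − 131) = 127 mg/L as CaCO₃ × 333,837 L = 42,400 g as CaCO₃.
(a) Equivalents of H⁺ required: 42,400 ÷ 50 g/eq = 847.9 eq = 847.9 mol HCl.
(a) Mass of HCl: 847.9 × 36.5 = 30,950 g.
(a) Mass of 31.6% solution: 30,950 / 0.316 = 97,940 g.
(a) Volume: 97,940 g ÷ 1.16 g/mL = 84,430 mL.

(b) Hardness to add: (218 − 121) = 97 mg/L as CaCO₃ × 620,000 L = 60,140 g as CaCO₃.
(b) Moles of Ca²⁺ (1 mol Ca²⁺ ≡ 1 mol CaCO₃): 60,140 / 100.1 g/mol = 600.8 mol.
(b) Mass of CaCl₂: 600.8 × 111 = 66,690 g.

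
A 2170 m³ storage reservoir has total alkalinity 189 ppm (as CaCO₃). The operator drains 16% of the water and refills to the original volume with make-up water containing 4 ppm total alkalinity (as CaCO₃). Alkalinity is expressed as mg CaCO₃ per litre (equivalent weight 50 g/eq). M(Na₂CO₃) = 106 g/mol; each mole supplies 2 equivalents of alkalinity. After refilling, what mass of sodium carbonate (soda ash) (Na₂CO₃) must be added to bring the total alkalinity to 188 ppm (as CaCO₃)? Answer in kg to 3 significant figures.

Volume: 2170 m³ = 2,170,000 L.
After draining 16% and refilling: 189 × 0.84 + 4 × 0.16 = 159.4 ppm.
Deficit to target: 188 − 159.4 = 28.6 mg/L.
As CaCO₃: 28.6 mg/L × 2,170,000 L = 62,060 g; ÷ 50 g/eq ÷ 2 = 620.6 mol Na₂CO₃.
Mass: 620.6 × 106 = 65,790 g.

65.8 kg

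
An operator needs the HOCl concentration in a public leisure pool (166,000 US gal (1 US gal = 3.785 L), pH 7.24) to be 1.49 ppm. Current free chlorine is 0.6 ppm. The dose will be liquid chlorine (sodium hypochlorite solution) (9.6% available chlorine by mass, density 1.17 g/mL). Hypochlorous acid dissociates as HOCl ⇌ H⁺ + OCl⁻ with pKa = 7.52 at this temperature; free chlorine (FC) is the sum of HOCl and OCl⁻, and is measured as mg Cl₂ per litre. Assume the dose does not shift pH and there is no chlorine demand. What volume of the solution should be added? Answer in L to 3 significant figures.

9.35 L

Volume: 166,000 US gal × 3.785 L/gal = 628,310 L.
[OCl⁻]/[HOCl] = 10^(pH − pKa) = 10^(7.24 − 7.52) = 0.5248; fraction as HOCl = 1/(1 + 0.5248) = 0.6558.
Free chlorine required for 1.49 ppm HOCl: 1.49 / 0.6558 = 2.272 ppm.
FC to add: 2.272 − 0.6 = 1.672 mg/L as Cl₂.
Cl₂ equivalent: 1.672 mg/L × 628,310 L = 1051 g.
Product at 9.6% available Cl: 1051 / 0.096 = 10,940 g.
Volume: 10,940 g ÷ 1.17 g/mL = 9353 mL.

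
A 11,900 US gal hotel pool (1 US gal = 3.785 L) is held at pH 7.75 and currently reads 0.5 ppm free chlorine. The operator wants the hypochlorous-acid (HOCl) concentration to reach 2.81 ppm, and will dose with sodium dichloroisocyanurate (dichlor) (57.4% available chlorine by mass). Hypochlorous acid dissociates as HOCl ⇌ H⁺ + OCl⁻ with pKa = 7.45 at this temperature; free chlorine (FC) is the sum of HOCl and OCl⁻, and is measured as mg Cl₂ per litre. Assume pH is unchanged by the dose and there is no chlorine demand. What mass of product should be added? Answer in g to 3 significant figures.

Volume: 11,900 US gal × 3.785 L/gal = 45,042 L.
[OCl⁻]/[HOCl] = 10^(pH − pKa) = 10^(7.75 − 7.45) = 1.995; fraction as HOCl = 1/(1 + 1.995) = 0.3339.
Free chlorine required for 2.81 ppm HOCl: 2.81 / 0.3339 = 8.417 ppm.
FC to add: 8.417 − 0.5 = 7.917 mg/L as Cl₂.
Cl₂ equivalent: 7.917 mg/L × 45,042 L = 356.6 g.
Product at 57.4% available Cl: 356.6 / 0.574 = 621.2 g.

621 g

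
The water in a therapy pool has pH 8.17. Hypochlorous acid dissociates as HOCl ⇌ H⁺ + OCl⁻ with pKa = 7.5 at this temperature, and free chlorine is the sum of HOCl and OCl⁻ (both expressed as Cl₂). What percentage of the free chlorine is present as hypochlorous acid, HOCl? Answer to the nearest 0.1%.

17.6%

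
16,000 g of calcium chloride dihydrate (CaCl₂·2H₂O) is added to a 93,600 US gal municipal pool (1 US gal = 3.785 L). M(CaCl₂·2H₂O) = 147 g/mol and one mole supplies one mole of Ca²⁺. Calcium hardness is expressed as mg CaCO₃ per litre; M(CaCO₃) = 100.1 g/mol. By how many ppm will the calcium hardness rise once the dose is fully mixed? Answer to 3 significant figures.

30.8 ppm

Volume: 93,600 US gal × 3.785 L/gal = 354,276 L.
Moles of Ca²⁺: 16,000 g ÷ 147 g/mol = 108.8 mol.
As CaCO₃: 108.8 mol × 100.1 g/mol = 10,900 g.
Rise: 10,900 g / 354,276 L × 1000 = 30.75 mg/L.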